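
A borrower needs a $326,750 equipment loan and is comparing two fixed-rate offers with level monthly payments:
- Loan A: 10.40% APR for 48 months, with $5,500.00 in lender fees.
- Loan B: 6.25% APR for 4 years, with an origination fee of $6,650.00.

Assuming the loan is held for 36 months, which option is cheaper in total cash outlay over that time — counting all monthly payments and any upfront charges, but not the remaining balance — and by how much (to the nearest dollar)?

Loan A: at 10.40% the monthly rate is 0.0086667, so the payment is 326,750 × 0.0086667 / (1 − 1.0086667^−48) = $8,350.13.
Loan B: monthly rate = 6.25%/12 = 0.0052083; payment = 326,750 × 0.0052083 / (1 − (1+0.0052083)^−48) = $7,711.24.
Over 36 months: Loan A costs 36 × $8,350.13 + $5,500.00 = $306,104.68; Loan B costs 36 × $7,711.24 + $6,650.00 = $284,254.64.
Loan B is cheaper by $306,104.68 − $284,254.64 = $21,850.04.

Loan B by $21,850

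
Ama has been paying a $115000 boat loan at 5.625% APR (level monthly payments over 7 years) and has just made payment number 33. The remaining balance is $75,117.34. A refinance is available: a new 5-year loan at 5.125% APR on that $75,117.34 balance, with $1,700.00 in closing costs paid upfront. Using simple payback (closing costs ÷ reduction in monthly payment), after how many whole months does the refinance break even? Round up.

8 months

Current payment = 115,000 × 5.625%/12 / (1 − (1+0.0046875)^−84) = $1,659.39.
Refinanced payment = 75,117.34 × 0.0042708 / (1 − (1+0.0042708)^−60) = $1,421.86.
Monthly savings = $1,659.39 − $1,421.86 = $237.53.
Break-even = $1,700.00 / $237.53 = 7.16 → 8 months.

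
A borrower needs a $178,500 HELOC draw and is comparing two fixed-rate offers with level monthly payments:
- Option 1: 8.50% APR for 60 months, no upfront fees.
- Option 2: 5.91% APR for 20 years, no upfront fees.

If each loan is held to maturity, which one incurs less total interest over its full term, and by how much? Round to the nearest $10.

Option 1: at 8.50% the monthly rate is 0.0070833, so the payment is 178,500 × 0.0070833 / (1 − 1.0070833^−60) = $3,662.20.
Total interest on Option 1 = 60 × $3,662.20 − $178,500 = $41,232.00.
Option 2: at 5.91% the monthly rate is 0.0049250, so the payment is 178,500 × 0.0049250 / (1 − 1.0049250^−240) = $1,269.58.
Total interest on Option 2 = 240 × $1,269.58 − $178,500 = $126,199.20.
Option 1 is lower by $84,967.20.

Option 1 by $84,970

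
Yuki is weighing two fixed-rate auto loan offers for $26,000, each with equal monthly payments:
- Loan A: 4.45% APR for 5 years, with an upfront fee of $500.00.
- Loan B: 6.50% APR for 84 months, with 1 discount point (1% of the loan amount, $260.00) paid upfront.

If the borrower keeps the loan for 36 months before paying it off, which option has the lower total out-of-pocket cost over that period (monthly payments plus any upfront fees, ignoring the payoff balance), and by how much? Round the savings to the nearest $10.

Loan B by $3,770

Loan A: at 4.45% the monthly rate is 0.0037083, so the payment is 26,000 × 0.0037083 / (1 − 1.0037083^−60) = $484.13.
Loan B: monthly rate = 6.5%/12 = 0.0054167; payment = 26,000 × 0.0054167 / (1 − (1+0.0054167)^−84) = $386.09.
Over 36 months: Loan A costs 36 × $484.13 + $500.00 = $17,928.68; Loan B costs 36 × $386.09 + $260.00 = $14,159.24.
Loan B is cheaper by $17,928.68 − $14,159.24 = $3,769.44.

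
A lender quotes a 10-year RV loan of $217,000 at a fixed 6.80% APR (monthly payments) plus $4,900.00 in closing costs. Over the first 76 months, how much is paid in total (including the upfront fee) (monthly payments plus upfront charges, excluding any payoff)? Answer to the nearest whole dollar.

At 6.80% the monthly rate is 0.0056667, so the payment is 217,000 × 0.0056667 / (1 − 1.0056667^−120) = $2,497.24.
Total outlay = 76 × $2,497.24 + $4,900.00 = $194,690.24.

$194,690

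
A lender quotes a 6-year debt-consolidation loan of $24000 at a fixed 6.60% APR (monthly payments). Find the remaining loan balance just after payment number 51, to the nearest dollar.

$8,003

With monthly rate i = 6.6%/12 = 0.0055000, the balance after k of n payments is P · [(1+i)^n − (1+i)^k] / [(1+i)^n − 1].
(1+0.0055000)^72 = 1.48425799 and (1+0.0055000)^51 = 1.32277452, so the balance is 24,000 × (1.48425799 − 1.32277452) / (1.48425799 − 1) = $8,003.18.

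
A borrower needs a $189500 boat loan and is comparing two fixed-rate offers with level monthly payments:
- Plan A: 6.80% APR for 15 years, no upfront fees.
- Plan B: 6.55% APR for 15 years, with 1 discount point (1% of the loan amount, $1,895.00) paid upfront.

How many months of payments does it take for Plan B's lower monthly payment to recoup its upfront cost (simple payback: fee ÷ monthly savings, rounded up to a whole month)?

Plan A: monthly rate = 6.8%/12 = 0.0056667; payment = 189,500 × 0.0056667 / (1 − (1+0.0056667)^−180) = $1,682.16.
Plan B: at 6.55% the monthly rate is 0.0054583, so the payment is 189,500 × 0.0054583 / (1 − 1.0054583^−180) = $1,655.96.
Monthly savings = $1,682.16 − $1,655.96 = $26.20.
Break-even = $1,895.00 / $26.20 = 72.33 → 73 months.

73 months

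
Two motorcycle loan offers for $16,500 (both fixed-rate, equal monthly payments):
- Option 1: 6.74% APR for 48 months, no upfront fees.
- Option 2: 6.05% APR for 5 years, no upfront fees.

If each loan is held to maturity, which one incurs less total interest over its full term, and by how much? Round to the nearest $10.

Option 1 by $290

Option 1: at 6.74% the monthly rate is 0.0056167, so the payment is 16,500 × 0.0056167 / (1 − 1.0056167^−48) = $393.13.
Total interest on Option 1 = 48 × $393.13 − $16,500 = $2,370.24.
Option 2: monthly rate = 6.05%/12 = 0.0050417; payment = 16,500 × 0.0050417 / (1 − (1+0.0050417)^−60) = $319.37.
Total interest on Option 2 = 60 × $319.37 − $16,500 = $2,662.20.
Option 1 is lower by $291.96.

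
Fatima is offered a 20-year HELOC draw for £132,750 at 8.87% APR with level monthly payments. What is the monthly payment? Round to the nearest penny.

£1,183.31

Monthly rate = 8.87%/12 = 0.0073917; payment = 132,750 × 0.0073917 / (1 − (1+0.0073917)^−240) = £1,183.31.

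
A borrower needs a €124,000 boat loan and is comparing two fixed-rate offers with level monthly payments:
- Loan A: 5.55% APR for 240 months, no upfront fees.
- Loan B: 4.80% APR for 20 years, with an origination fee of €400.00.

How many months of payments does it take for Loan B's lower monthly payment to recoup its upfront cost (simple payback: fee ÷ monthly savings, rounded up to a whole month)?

Loan A: at 5.55% the monthly rate is 0.0046250, so the payment is 124,000 × 0.0046250 / (1 − 1.0046250^−240) = €856.49.
Loan B: monthly rate = 4.8%/12 = 0.0040000; payment = 124,000 × 0.0040000 / (1 − (1+0.0040000)^−240) = €804.71.
Monthly savings = €856.49 − €804.71 = €51.78.
Break-even = €400.00 / €51.78 = 7.72 → 8 months.

8 months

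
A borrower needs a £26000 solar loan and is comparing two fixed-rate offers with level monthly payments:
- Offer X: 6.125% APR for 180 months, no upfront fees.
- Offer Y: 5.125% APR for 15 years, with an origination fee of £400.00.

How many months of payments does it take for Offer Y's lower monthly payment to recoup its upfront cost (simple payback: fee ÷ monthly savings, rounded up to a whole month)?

Offer X: monthly rate = 6.125%/12 = 0.0051042; payment = 26,000 × 0.0051042 / (1 − (1+0.0051042)^−180) = £221.16.
Offer Y: at 5.125% the monthly rate is 0.0042708, so the payment is 26,000 × 0.0042708 / (1 − 1.0042708^−180) = £207.30.
Monthly savings = £221.16 − £207.30 = £13.86.
Break-even = £400.00 / £13.86 = 28.86 → 29 months.

29 months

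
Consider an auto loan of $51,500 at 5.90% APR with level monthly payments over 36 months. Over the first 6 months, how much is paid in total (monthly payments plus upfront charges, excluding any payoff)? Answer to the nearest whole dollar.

Monthly rate = 5.9%/12 = 0.0049167; payment = 51,500 × 0.0049167 / (1 − (1+0.0049167)^−36) = $1,564.40.
Total outlay = 6 × $1,564.40 = $9,386.40.

$9,386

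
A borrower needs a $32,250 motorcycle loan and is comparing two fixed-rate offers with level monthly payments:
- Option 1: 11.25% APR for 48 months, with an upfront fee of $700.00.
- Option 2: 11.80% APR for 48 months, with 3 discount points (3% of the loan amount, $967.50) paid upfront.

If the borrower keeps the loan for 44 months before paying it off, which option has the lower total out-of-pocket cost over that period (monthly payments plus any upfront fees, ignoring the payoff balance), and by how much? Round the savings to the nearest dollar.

Option 1: at 11.25% the monthly rate is 0.0093750, so the payment is 32,250 × 0.0093750 / (1 − 1.0093750^−48) = $837.44.
Option 2: at 11.80% the monthly rate is 0.0098333, so the payment is 32,250 × 0.0098333 / (1 − 1.0098333^−48) = $846.10.
Over 44 months: Option 1 costs 44 × $837.44 + $700.00 = $37,547.36; Option 2 costs 44 × $846.10 + $967.50 = $38,195.90.
Option 1 is cheaper by $38,195.90 − $37,547.36 = $648.54.

Option 1 by $649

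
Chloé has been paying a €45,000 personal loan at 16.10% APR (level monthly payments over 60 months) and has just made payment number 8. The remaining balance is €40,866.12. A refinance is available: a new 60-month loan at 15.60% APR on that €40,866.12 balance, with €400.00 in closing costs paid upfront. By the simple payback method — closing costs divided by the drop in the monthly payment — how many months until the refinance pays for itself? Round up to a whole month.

Current payment = 45,000 × 16.1%/12 / (1 − (1+0.0134167)^−60) = €1,096.71.
Refinanced payment = 40,866.12 × 0.0130000 / (1 − (1+0.0130000)^−60) = €985.12.
Monthly savings = €1,096.71 − €985.12 = €111.59.
Break-even = €400.00 / €111.59 = 3.58 → 4 months.

4 months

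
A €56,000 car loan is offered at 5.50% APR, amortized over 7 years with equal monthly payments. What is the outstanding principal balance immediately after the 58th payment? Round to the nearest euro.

€19,682

With monthly rate i = 5.5%/12 = 0.0045833, the balance after k of n payments is P · [(1+i)^n − (1+i)^k] / [(1+i)^n − 1].
(1+0.0045833)^84 = 1.46832221 and (1+0.0045833)^58 = 1.30372557, so the balance is 56,000 × (1.46832221 − 1.30372557) / (1.46832221 − 1) = €19,681.77.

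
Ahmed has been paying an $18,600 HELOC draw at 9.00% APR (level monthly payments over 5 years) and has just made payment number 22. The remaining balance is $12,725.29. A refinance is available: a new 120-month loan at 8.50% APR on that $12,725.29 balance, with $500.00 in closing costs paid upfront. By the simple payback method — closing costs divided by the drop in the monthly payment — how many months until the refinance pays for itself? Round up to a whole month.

Current payment = 18,600 × 9%/12 / (1 − (1+0.0075000)^−60) = $386.11.
Refinanced payment = 12,725.29 × 0.0070833 / (1 − (1+0.0070833)^−120) = $157.78.
Monthly savings = $386.11 − $157.78 = $228.33.
Break-even = $500.00 / $228.33 = 2.19 → 3 months.

3 months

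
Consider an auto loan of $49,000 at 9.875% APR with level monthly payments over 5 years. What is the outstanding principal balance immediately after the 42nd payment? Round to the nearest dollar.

With monthly rate i = 9.875%/12 = 0.0082292, the balance after k of n payments is P · [(1+i)^n − (1+i)^k] / [(1+i)^n − 1].
(1+0.0082292)^60 = 1.63514176 and (1+0.0082292)^42 = 1.41087581, so the balance is 49,000 × (1.63514176 − 1.41087581) / (1.63514176 − 1) = $17,301.70.

$17,302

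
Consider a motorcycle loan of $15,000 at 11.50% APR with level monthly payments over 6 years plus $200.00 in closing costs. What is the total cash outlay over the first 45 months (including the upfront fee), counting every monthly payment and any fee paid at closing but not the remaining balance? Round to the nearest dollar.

$13,222

At 11.50% the monthly rate is 0.0095833, so the payment is 15,000 × 0.0095833 / (1 − 1.0095833^−72) = $289.37.
Total outlay = 45 × $289.37 + $200.00 = $13,221.65.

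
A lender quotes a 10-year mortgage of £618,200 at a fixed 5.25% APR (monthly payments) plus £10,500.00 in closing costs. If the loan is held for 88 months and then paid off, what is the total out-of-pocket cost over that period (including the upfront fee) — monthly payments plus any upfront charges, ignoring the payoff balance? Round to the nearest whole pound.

£594,184

At 5.25% the monthly rate is 0.0043750, so the payment is 618,200 × 0.0043750 / (1 − 1.0043750^−120) = £6,632.77.
Total outlay = 88 × £6,632.77 + £10,500.00 = £594,183.76.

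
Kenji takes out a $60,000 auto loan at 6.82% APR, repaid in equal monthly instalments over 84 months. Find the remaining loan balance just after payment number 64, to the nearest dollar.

With monthly rate i = 6.82%/12 = 0.0056833, the balance after k of n payments is P · [(1+i)^n − (1+i)^k] / [(1+i)^n − 1].
(1+0.0056833)^84 = 1.60970110 and (1+0.0056833)^64 = 1.43720984, so the balance is 60,000 × (1.60970110 − 1.43720984) / (1.60970110 − 1) = $16,974.67.

$16,975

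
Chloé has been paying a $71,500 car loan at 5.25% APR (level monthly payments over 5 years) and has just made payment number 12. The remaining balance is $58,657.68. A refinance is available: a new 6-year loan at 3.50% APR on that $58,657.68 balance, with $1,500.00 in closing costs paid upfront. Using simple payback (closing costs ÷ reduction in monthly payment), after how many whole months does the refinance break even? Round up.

4 months

Current payment = 71,500 × 5.25%/12 / (1 − (1+0.0043750)^−60) = $1,357.50.
Refinanced payment = 58,657.68 × 0.0029167 / (1 − (1+0.0029167)^−72) = $904.41.
Monthly savings = $1,357.50 − $904.41 = $453.09.
Break-even = $1,500.00 / $453.09 = 3.31 → 4 months.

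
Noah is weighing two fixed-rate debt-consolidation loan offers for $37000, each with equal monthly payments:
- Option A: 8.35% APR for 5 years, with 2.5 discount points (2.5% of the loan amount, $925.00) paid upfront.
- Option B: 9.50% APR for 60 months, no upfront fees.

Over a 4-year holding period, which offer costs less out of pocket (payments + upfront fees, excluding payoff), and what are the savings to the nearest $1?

Option A by $65

Option A: at 8.35% the monthly rate is 0.0069583, so the payment is 37,000 × 0.0069583 / (1 − 1.0069583^−60) = $756.44.
Option B: monthly rate = 9.5%/12 = 0.0079167; payment = 37,000 × 0.0079167 / (1 − (1+0.0079167)^−60) = $777.07.
Over 48 months: Option A costs 48 × $756.44 + $925.00 = $37,234.12; Option B costs 48 × $777.07 = $37,299.36.
Option A is cheaper by $37,299.36 − $37,234.12 = $65.24.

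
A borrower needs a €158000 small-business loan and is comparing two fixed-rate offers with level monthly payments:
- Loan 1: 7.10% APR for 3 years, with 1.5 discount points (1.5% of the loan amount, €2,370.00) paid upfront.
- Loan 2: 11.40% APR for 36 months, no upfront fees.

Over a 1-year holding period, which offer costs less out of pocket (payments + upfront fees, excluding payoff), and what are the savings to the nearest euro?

Loan 1 by €1,433

Loan 1: monthly rate = 7.1%/12 = 0.0059167; payment = 158,000 × 0.0059167 / (1 − (1+0.0059167)^−36) = €4,885.81.
Loan 2: monthly rate = 11.4%/12 = 0.0095000; payment = 158,000 × 0.0095000 / (1 − (1+0.0095000)^−36) = €5,202.70.
Over 12 months: Loan 1 costs 12 × €4,885.81 + €2,370.00 = €60,999.72; Loan 2 costs 12 × €5,202.70 = €62,432.40.
Loan 1 is cheaper by €62,432.40 − €60,999.72 = €1,432.68.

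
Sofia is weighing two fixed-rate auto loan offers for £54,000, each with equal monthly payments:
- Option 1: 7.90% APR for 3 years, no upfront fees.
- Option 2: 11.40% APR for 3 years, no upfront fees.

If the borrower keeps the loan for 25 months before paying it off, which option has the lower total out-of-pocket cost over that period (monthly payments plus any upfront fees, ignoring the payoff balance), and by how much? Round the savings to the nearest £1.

Option 1: monthly rate = 7.9%/12 = 0.0065833; payment = 54,000 × 0.0065833 / (1 − (1+0.0065833)^−36) = £1,689.67.
Option 2: monthly rate = 11.4%/12 = 0.0095000; payment = 54,000 × 0.0095000 / (1 − (1+0.0095000)^−36) = £1,778.14.
Over 25 months: Option 1 costs 25 × £1,689.67 = £42,241.75; Option 2 costs 25 × £1,778.14 = £44,453.50.
Option 1 is cheaper by £44,453.50 − £42,241.75 = £2,211.75.

Option 1 by £2,212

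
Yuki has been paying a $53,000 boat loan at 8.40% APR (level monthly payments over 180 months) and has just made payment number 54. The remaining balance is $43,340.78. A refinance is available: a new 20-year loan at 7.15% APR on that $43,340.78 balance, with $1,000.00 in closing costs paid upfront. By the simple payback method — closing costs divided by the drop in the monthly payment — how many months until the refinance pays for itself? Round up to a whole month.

6 months

Current payment = 53,000 × 8.4%/12 / (1 − (1+0.0070000)^−180) = $518.81.
Refinanced payment = 43,340.78 × 0.0059583 / (1 − (1+0.0059583)^−240) = $339.93.
Monthly savings = $518.81 − $339.93 = $178.88.
Break-even = $1,000.00 / $178.88 = 5.59 → 6 months.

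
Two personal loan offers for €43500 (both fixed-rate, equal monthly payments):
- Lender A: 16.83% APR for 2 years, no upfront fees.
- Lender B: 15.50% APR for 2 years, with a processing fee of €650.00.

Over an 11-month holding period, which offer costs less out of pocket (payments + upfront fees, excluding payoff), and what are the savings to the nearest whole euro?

Lender A: at 16.83% the monthly rate is 0.0140250, so the payment is 43,500 × 0.0140250 / (1 − 1.0140250^−24) = €2,147.19.
Lender B: monthly rate = 15.5%/12 = 0.0129167; payment = 43,500 × 0.0129167 / (1 − (1+0.0129167)^−24) = €2,119.52.
Over 11 months: Lender A costs 11 × €2,147.19 = €23,619.09; Lender B costs 11 × €2,119.52 + €650.00 = €23,964.72.
Lender A is cheaper by €23,964.72 − €23,619.09 = €345.63.

Lender A by €346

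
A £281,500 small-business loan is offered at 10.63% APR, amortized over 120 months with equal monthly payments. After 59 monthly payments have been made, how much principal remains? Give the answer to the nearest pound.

With monthly rate i = 10.63%/12 = 0.0088583, the balance after k of n payments is P · [(1+i)^n − (1+i)^k] / [(1+i)^n − 1].
(1+0.0088583)^120 = 2.88152428 and (1+0.0088583)^59 = 1.68260028, so the balance is 281,500 × (2.88152428 − 1.68260028) / (2.88152428 − 1) = £179,374.30.

£179,374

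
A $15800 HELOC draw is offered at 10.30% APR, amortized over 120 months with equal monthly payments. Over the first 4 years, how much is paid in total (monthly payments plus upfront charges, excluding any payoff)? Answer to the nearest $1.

$10,149

Monthly rate = 10.3%/12 = 0.0085833; payment = 15,800 × 0.0085833 / (1 − (1+0.0085833)^−120) = $211.43.
Total outlay = 48 × $211.43 = $10,148.64.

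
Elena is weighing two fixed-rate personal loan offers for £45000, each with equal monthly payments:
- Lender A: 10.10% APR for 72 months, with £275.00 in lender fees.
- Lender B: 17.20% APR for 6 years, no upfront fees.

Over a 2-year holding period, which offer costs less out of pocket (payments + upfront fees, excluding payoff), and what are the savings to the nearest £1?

Lender A: monthly rate = 10.1%/12 = 0.0084167; payment = 45,000 × 0.0084167 / (1 − (1+0.0084167)^−72) = £835.93.
Lender B: monthly rate = 17.2%/12 = 0.0143333; payment = 45,000 × 0.0143333 / (1 − (1+0.0143333)^−72) = £1,006.10.
Over 24 months: Lender A costs 24 × £835.93 + £275.00 = £20,337.32; Lender B costs 24 × £1,006.10 = £24,146.40.
Lender A is cheaper by £24,146.40 − £20,337.32 = £3,809.08.

Lender A by £3,809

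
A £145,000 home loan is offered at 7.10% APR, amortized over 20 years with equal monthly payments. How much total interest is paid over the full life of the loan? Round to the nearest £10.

£126,900

Monthly rate = 7.1%/12 = 0.0059167; payment = 145,000 × 0.0059167 / (1 − (1+0.0059167)^−240) = £1,132.90.
Total paid = 240 × £1,132.90 = £271,896.00; interest = £271,896.00 − £145,000 = £126,896.00.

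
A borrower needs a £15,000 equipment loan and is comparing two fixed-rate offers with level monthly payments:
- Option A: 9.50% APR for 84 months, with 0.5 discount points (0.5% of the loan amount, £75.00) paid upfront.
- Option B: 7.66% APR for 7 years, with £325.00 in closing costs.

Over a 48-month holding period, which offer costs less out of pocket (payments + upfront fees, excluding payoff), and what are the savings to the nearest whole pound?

Option B by £417

Option A: monthly rate = 9.5%/12 = 0.0079167; payment = 15,000 × 0.0079167 / (1 − (1+0.0079167)^−84) = £245.16.
Option B: at 7.66% the monthly rate is 0.0063833, so the payment is 15,000 × 0.0063833 / (1 − 1.0063833^−84) = £231.26.
Over 48 months: Option A costs 48 × £245.16 + £75.00 = £11,842.68; Option B costs 48 × £231.26 + £325.00 = £11,425.48.
Option B is cheaper by £11,842.68 − £11,425.48 = £417.20.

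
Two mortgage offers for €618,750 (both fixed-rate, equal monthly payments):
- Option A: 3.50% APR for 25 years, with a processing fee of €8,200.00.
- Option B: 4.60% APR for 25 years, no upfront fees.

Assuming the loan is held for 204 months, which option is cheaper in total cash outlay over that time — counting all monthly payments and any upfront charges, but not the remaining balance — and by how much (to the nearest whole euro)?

Option A by €68,671

Option A: at 3.50% the monthly rate is 0.0029167, so the payment is 618,750 × 0.0029167 / (1 − 1.0029167^−300) = €3,097.61.
Option B: monthly rate = 4.6%/12 = 0.0038333; payment = 618,750 × 0.0038333 / (1 − (1+0.0038333)^−300) = €3,474.43.
Over 204 months: Option A costs 204 × €3,097.61 + €8,200.00 = €640,112.44; Option B costs 204 × €3,474.43 = €708,783.72.
Option A is cheaper by €708,783.72 − €640,112.44 = €68,671.28.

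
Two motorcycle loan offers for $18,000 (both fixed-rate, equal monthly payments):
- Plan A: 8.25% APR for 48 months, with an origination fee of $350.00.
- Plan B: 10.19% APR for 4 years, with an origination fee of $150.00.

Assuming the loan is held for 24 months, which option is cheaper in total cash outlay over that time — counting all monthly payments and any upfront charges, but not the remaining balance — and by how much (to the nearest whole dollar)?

Plan A: monthly rate = 8.25%/12 = 0.0068750; payment = 18,000 × 0.0068750 / (1 − (1+0.0068750)^−48) = $441.55.
Plan B: at 10.19% the monthly rate is 0.0084917, so the payment is 18,000 × 0.0084917 / (1 − 1.0084917^−48) = $458.17.
Over 24 months: Plan A costs 24 × $441.55 + $350.00 = $10,947.20; Plan B costs 24 × $458.17 + $150.00 = $11,146.08.
Plan A is cheaper by $11,146.08 − $10,947.20 = $198.88.

Plan A by $199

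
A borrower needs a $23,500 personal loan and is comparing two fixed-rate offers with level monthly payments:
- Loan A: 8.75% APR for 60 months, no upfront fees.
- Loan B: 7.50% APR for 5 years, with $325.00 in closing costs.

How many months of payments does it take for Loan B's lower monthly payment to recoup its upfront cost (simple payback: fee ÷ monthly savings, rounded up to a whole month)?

24 months

Loan A: monthly rate = 8.75%/12 = 0.0072917; payment = 23,500 × 0.0072917 / (1 − (1+0.0072917)^−60) = $484.97.
Loan B: monthly rate = 7.5%/12 = 0.0062500; payment = 23,500 × 0.0062500 / (1 − (1+0.0062500)^−60) = $470.89.
Monthly savings = $484.97 − $470.89 = $14.08.
Break-even = $325.00 / $14.08 = 23.08 → 24 months.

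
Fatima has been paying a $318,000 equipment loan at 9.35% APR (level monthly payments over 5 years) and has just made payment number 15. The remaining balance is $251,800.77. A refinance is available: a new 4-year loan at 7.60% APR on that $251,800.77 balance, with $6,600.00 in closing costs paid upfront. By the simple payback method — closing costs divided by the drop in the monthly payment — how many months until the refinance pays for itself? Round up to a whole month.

Current payment = 318,000 × 9.35%/12 / (1 − (1+0.0077917)^−60) = $6,655.31.
Refinanced payment = 251,800.77 × 0.0063333 / (1 − (1+0.0063333)^−48) = $6,100.02.
Monthly savings = $6,655.31 − $6,100.02 = $555.29.
Break-even = $6,600.00 / $555.29 = 11.89 → 12 months.

12 months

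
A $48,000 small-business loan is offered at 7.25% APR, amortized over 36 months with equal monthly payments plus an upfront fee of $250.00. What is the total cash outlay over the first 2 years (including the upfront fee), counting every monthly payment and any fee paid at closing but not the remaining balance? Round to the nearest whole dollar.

$35,952

At 7.25% the monthly rate is 0.0060417, so the payment is 48,000 × 0.0060417 / (1 − 1.0060417^−36) = $1,487.59.
Total outlay = 24 × $1,487.59 + $250.00 = $35,952.16.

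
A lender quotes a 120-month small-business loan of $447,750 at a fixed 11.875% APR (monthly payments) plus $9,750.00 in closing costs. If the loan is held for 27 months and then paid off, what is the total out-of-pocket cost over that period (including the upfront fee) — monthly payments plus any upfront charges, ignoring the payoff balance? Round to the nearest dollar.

$182,323

At 11.875% the monthly rate is 0.0098958, so the payment is 447,750 × 0.0098958 / (1 − 1.0098958^−120) = $6,391.60.
Total outlay = 27 × $6,391.60 + $9,750.00 = $182,323.20.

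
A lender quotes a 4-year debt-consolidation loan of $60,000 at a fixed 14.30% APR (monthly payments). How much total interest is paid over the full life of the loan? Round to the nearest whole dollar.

$19,134

At 14.30% the monthly rate is 0.0119167, so the payment is 60,000 × 0.0119167 / (1 − 1.0119167^−48) = $1,648.63.
Total paid = 48 × $1,648.63 = $79,134.24; interest = $79,134.24 − $60,000 = $19,134.24.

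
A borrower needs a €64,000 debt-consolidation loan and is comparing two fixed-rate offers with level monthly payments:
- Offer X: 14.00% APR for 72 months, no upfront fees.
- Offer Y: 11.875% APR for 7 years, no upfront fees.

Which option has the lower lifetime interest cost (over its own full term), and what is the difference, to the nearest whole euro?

Offer X: at 14.00% the monthly rate is 0.0116667, so the payment is 64,000 × 0.0116667 / (1 − 1.0116667^−72) = €1,318.77.
Total interest on Offer X = 72 × €1,318.77 − €64,000 = €30,951.44.
Offer Y: monthly rate = 11.875%/12 = 0.0098958; payment = 64,000 × 0.0098958 / (1 − (1+0.0098958)^−84) = €1,125.50.
Total interest on Offer Y = 84 × €1,125.50 − €64,000 = €30,542.00.
Offer Y is lower by €409.44.

Offer Y by €409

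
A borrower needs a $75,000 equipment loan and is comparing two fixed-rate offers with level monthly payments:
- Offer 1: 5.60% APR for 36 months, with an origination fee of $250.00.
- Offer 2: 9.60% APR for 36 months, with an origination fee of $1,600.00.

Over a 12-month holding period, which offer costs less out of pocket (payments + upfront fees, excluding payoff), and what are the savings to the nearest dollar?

Offer 1: monthly rate = 5.6%/12 = 0.0046667; payment = 75,000 × 0.0046667 / (1 − (1+0.0046667)^−36) = $2,268.08.
Offer 2: at 9.60% the monthly rate is 0.0080000, so the payment is 75,000 × 0.0080000 / (1 − 1.0080000^−36) = $2,405.98.
Over 12 months: Offer 1 costs 12 × $2,268.08 + $250.00 = $27,466.96; Offer 2 costs 12 × $2,405.98 + $1,600.00 = $30,471.76.
Offer 1 is cheaper by $30,471.76 − $27,466.96 = $3,004.80.

Offer 1 by $3,005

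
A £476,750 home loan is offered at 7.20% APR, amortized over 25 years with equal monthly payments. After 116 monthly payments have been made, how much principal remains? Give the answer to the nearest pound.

£381,580

With monthly rate i = 7.2%/12 = 0.0060000, the balance after k of n payments is P · [(1+i)^n − (1+i)^k] / [(1+i)^n − 1].
(1+0.0060000)^300 = 6.01719680 and (1+0.0060000)^116 = 2.00154687, so the balance is 476,750 × (6.01719680 − 2.00154687) / (6.01719680 − 1) = £381,579.83.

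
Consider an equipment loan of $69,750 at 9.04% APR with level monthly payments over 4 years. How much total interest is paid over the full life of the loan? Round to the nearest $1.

At 9.04% the monthly rate is 0.0075333, so the payment is 69,750 × 0.0075333 / (1 − 1.0075333^−48) = $1,737.06.
Total paid = 48 × $1,737.06 = $83,378.88; interest = $83,378.88 − $69,750 = $13,628.88.

$13,629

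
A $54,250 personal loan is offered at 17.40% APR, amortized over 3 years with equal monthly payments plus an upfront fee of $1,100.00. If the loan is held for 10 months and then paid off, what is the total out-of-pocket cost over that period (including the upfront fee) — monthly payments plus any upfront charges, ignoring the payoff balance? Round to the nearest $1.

Monthly rate = 17.4%/12 = 0.0145000; payment = 54,250 × 0.0145000 / (1 − (1+0.0145000)^−36) = $1,944.98.
Total outlay = 10 × $1,944.98 + $1,100.00 = $20,549.80.

$20,550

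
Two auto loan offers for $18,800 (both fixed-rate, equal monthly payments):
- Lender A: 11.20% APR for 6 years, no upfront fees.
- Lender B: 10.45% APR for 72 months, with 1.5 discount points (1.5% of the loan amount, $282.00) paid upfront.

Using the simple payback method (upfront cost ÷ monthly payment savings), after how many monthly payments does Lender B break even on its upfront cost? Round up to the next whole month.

Lender A: monthly rate = 11.2%/12 = 0.0093333; payment = 18,800 × 0.0093333 / (1 − (1+0.0093333)^−72) = $359.77.
Lender B: monthly rate = 10.45%/12 = 0.0087083; payment = 18,800 × 0.0087083 / (1 − (1+0.0087083)^−72) = $352.57.
Monthly savings = $359.77 − $352.57 = $7.20.
Break-even = $282.00 / $7.20 = 39.17 → 40 months.

40 months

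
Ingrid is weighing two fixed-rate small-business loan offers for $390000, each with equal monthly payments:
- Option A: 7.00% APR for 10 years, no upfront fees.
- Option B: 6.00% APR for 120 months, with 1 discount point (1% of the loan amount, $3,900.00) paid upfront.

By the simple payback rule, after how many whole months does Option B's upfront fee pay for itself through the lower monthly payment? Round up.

20 months

Option A: monthly rate = 7%/12 = 0.0058333; payment = 390,000 × 0.0058333 / (1 − (1+0.0058333)^−120) = $4,528.23.
Option B: at 6.00% the monthly rate is 0.0050000, so the payment is 390,000 × 0.0050000 / (1 − 1.0050000^−120) = $4,329.80.
Monthly savings = $4,528.23 − $4,329.80 = $198.43.
Break-even = $3,900.00 / $198.43 = 19.65 → 20 months.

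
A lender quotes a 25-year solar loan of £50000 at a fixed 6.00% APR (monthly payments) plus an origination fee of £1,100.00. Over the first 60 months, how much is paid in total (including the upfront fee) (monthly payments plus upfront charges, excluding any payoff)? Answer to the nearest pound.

£20,429

At 6.00% the monthly rate is 0.0050000, so the payment is 50,000 × 0.0050000 / (1 − 1.0050000^−300) = £322.15.
Total outlay = 60 × £322.15 + £1,100.00 = £20,429.00.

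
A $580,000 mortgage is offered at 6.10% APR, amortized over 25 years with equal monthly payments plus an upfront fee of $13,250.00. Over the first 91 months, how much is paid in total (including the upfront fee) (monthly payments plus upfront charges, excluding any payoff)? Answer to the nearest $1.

Monthly rate = 6.1%/12 = 0.0050833; payment = 580,000 × 0.0050833 / (1 − (1+0.0050833)^−300) = $3,772.48.
Total outlay = 91 × $3,772.48 + $13,250.00 = $356,545.68.

$356,546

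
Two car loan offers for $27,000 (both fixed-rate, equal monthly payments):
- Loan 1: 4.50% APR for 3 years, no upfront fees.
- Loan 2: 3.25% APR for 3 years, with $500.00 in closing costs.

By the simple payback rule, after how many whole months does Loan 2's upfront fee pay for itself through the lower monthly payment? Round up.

34 months

Loan 1: monthly rate = 4.5%/12 = 0.0037500; payment = 27,000 × 0.0037500 / (1 − (1+0.0037500)^−36) = $803.17.
Loan 2: monthly rate = 3.25%/12 = 0.0027083; payment = 27,000 × 0.0027083 / (1 − (1+0.0027083)^−36) = $788.17.
Monthly savings = $803.17 − $788.17 = $15.00.
Break-even = $500.00 / $15.00 = 33.33 → 34 months.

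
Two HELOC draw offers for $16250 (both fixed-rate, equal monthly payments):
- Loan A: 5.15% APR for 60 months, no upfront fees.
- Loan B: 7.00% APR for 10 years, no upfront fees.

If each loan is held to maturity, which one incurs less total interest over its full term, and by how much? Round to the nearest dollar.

Loan A by $4,175

Loan A: monthly rate = 5.15%/12 = 0.0042917; payment = 16,250 × 0.0042917 / (1 − (1+0.0042917)^−60) = $307.78.
Total interest on Loan A = 60 × $307.78 − $16,250 = $2,216.80.
Loan B: at 7.00% the monthly rate is 0.0058333, so the payment is 16,250 × 0.0058333 / (1 − 1.0058333^−120) = $188.68.
Total interest on Loan B = 120 × $188.68 − $16,250 = $6,391.60.
Loan A is lower by $4,174.80.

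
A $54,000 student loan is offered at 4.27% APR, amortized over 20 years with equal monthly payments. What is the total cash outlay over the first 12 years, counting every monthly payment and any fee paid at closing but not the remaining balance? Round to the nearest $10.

At 4.27% the monthly rate is 0.0035583, so the payment is 54,000 × 0.0035583 / (1 − 1.0035583^−240) = $334.96.
Total outlay = 144 × $334.96 = $48,234.24.

$48,230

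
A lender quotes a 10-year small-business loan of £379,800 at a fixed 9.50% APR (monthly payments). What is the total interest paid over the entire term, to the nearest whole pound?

£209,942

At 9.50% the monthly rate is 0.0079167, so the payment is 379,800 × 0.0079167 / (1 − 1.0079167^−120) = £4,914.52.
Total paid = 120 × £4,914.52 = £589,742.40; interest = £589,742.40 − £379,800 = £209,942.40.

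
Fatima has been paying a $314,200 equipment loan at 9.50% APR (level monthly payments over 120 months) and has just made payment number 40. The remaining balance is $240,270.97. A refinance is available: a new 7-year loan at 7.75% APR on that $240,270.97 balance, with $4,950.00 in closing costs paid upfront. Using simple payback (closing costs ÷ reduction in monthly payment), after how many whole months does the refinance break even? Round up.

Current payment = 314,200 × 9.5%/12 / (1 − (1+0.0079167)^−120) = $4,065.67.
Refinanced payment = 240,270.97 × 0.0064583 / (1 − (1+0.0064583)^−84) = $3,715.06.
Monthly savings = $4,065.67 − $3,715.06 = $350.61.
Break-even = $4,950.00 / $350.61 = 14.12 → 15 months.

15 months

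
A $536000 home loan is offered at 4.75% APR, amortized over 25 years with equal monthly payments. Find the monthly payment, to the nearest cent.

At 4.75% the monthly rate is 0.0039583, so the payment is 536,000 × 0.0039583 / (1 − 1.0039583^−300) = $3,055.83.

$3,055.83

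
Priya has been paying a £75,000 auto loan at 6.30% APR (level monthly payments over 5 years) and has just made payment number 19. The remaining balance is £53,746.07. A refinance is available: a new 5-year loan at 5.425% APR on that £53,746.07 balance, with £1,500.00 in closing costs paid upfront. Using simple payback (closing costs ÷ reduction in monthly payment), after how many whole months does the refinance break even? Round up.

Current payment = 75,000 × 6.3%/12 / (1 − (1+0.0052500)^−60) = £1,460.45.
Refinanced payment = 53,746.07 × 0.0045208 / (1 − (1+0.0045208)^−60) = £1,024.75.
Monthly savings = £1,460.45 − £1,024.75 = £435.70.
Break-even = £1,500.00 / £435.70 = 3.44 → 4 months.

4 months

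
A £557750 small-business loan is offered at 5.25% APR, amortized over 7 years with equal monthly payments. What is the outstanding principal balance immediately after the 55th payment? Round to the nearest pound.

£216,050

With monthly rate i = 5.25%/12 = 0.0043750, the balance after k of n payments is P · [(1+i)^n − (1+i)^k] / [(1+i)^n − 1].
(1+0.0043750)^84 = 1.44296270 and (1+0.0043750)^55 = 1.27137649, so the balance is 557,750 × (1.44296270 − 1.27137649) / (1.44296270 − 1) = £216,050.27.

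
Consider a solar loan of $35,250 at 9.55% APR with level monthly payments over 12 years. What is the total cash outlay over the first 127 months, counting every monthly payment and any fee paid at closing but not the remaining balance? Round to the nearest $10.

$52,340

At 9.55% the monthly rate is 0.0079583, so the payment is 35,250 × 0.0079583 / (1 − 1.0079583^−144) = $412.15.
Total outlay = 127 × $412.15 = $52,343.05.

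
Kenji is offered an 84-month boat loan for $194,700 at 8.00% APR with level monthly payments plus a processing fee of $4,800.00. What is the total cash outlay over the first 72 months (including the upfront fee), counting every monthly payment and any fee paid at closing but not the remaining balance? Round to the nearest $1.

At 8.00% the monthly rate is 0.0066667, so the payment is 194,700 × 0.0066667 / (1 − 1.0066667^−84) = $3,034.64.
Total outlay = 72 × $3,034.64 + $4,800.00 = $223,294.08.

$223,294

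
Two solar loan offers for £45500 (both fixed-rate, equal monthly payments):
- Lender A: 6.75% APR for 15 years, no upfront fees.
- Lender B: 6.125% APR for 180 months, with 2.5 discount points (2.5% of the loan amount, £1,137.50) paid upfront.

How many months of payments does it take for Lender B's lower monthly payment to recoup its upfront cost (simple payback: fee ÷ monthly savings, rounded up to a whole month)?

Lender A: monthly rate = 6.75%/12 = 0.0056250; payment = 45,500 × 0.0056250 / (1 − (1+0.0056250)^−180) = £402.63.
Lender B: monthly rate = 6.125%/12 = 0.0051042; payment = 45,500 × 0.0051042 / (1 − (1+0.0051042)^−180) = £387.03.
Monthly savings = £402.63 − £387.03 = £15.60.
Break-even = £1,137.50 / £15.60 = 72.92 → 73 months.

73 months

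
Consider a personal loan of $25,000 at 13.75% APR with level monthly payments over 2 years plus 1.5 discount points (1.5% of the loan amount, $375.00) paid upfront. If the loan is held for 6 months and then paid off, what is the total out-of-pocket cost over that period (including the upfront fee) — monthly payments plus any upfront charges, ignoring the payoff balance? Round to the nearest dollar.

$7,559

At 13.75% the monthly rate is 0.0114583, so the payment is 25,000 × 0.0114583 / (1 − 1.0114583^−24) = $1,197.37.
Total outlay = 6 × $1,197.37 + $375.00 = $7,559.22.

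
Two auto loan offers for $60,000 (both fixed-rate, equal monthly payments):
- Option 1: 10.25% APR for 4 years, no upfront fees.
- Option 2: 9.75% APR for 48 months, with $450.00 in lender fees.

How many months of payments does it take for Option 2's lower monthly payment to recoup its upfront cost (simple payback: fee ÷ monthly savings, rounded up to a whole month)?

32 months

Option 1: monthly rate = 10.25%/12 = 0.0085417; payment = 60,000 × 0.0085417 / (1 − (1+0.0085417)^−48) = $1,528.97.
Option 2: at 9.75% the monthly rate is 0.0081250, so the payment is 60,000 × 0.0081250 / (1 − 1.0081250^−48) = $1,514.56.
Monthly savings = $1,528.97 − $1,514.56 = $14.41.
Break-even = $450.00 / $14.41 = 31.23 → 32 months.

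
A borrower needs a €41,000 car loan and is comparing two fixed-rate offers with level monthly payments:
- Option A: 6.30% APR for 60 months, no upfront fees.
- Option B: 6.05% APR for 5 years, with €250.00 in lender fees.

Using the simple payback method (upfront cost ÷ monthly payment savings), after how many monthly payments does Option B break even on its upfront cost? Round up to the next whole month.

53 months

Option A: monthly rate = 6.3%/12 = 0.0052500; payment = 41,000 × 0.0052500 / (1 − (1+0.0052500)^−60) = €798.38.
Option B: at 6.05% the monthly rate is 0.0050417, so the payment is 41,000 × 0.0050417 / (1 − 1.0050417^−60) = €793.60.
Monthly savings = €798.38 − €793.60 = €4.78.
Break-even = €250.00 / €4.78 = 52.30 → 53 months.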